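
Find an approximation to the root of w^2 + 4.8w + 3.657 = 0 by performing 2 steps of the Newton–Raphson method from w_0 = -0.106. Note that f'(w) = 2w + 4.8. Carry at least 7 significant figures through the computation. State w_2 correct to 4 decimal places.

Newton update: w ← w − f(w)/f'(w).
w_0 = -0.106000: f = 3.159436, f' = 4.588000 → w_1 = -0.106000 - (3.159436)/(4.588000) = -0.794630
w_1 = -0.794630: f = 0.474212, f' = 3.210739 → w_2 = -0.794630 - (0.474212)/(3.210739) = -0.942326

-0.9423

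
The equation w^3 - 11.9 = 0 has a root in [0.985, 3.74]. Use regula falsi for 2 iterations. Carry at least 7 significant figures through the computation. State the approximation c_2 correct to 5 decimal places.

1.93087

False-position update: c = (a·f(b) − b·f(a))/(f(b) − f(a)); replace the endpoint whose sign matches f(c).
f(0.985000) = -10.944328, f(3.740000) = 40.413624
step 1: c = 1.572088, f(c) = -8.014648 < 0 → new bracket [1.572088, 3.740000]
step 2: c = 1.930867, f(c) = -4.701251 < 0 → new bracket [1.930867, 3.740000]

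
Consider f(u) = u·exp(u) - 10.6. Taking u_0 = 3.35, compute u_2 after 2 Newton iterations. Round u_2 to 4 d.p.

f'(u) = (u + 1)·exp(u)
u_0 = 3.350000: f = 84.884158, f' = 123.986891 → u_1 = 3.350000 - (84.884158)/(123.986891) = 2.665378
u_1 = 2.665378: f = 27.710493, f' = 52.683875 → u_2 = 2.665378 - (27.710493)/(52.683875) = 2.139401

2.1394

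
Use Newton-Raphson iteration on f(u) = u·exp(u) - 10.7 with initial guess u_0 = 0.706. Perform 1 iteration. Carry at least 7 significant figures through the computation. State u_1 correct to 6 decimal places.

3.388109

Newton update: u ← u − f(u)/f'(u).
f'(u) = (u + 1)·exp(u)
u_0 = 0.706000: f = -9.269735, f' = 3.456137 → u_1 = 0.706000 - (-9.269735)/(3.456137) = 3.388109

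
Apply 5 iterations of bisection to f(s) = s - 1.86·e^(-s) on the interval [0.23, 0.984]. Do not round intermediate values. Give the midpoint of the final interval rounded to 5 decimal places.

0.83084

f(0.230000) = -1.247833, f(0.984000) = 0.288708 (opposite signs)
step 1: m = 0.607000, f(m) = -0.406669 < 0 → root in [0.607000, 0.984000]
step 2: m = 0.795500, f(m) = -0.044021 < 0 → root in [0.795500, 0.984000]
step 3: m = 0.889750, f(m) = 0.125739 > 0 → root in [0.795500, 0.889750]
step 4: m = 0.842625, f(m) = 0.041748 > 0 → root in [0.795500, 0.842625]
step 5: m = 0.819063, f(m) = -0.000909 < 0 → root in [0.819063, 0.842625]
Midpoint of [0.819063, 0.842625] = 0.830844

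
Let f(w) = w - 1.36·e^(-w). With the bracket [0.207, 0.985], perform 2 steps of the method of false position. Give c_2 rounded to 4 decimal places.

f(0.207000) = -0.898707, f(0.985000) = 0.477123
step 1: c = 0.715198, f(c) = 0.050029 > 0 → new bracket [0.207000, 0.715198]
step 2: c = 0.688400, f(c) = 0.005164 > 0 → new bracket [0.207000, 0.688400]

0.6884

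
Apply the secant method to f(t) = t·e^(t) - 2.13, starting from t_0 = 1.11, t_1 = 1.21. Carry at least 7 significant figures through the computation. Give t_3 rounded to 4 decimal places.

f(t_0) = 1.238138, f(t_1) = 1.927716
t_2 = 1.210000 - (1.927716)·(1.210000 - 1.110000)/(1.927716 - (1.238138)) = 0.930450; f(t_2) = 0.229296
t_3 = 0.930450 - (0.229296)·(0.930450 - 1.210000)/(0.229296 - (1.927716)) = 0.892709; f(t_3) = 0.049761

0.8927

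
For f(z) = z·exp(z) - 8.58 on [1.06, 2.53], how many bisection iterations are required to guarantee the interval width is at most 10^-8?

28

Initial width b − a = 2.53 − 1.06 = 1.470000.
After n steps the width is (b−a)/2^n; need (b−a)/2^n ≤ 10^-8.
So n ≥ log₂(1.470000/10^-8) = log₂(147000000.0000) ≈ 27.1312.
Hence n = 28.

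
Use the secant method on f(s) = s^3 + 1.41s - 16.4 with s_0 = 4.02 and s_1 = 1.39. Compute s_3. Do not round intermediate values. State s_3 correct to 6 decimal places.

2.643227

f(s_0) = 54.233008, f(s_1) = -11.754481
s_2 = 1.390000 - (-11.754481)·(1.390000 - 4.020000)/(-11.754481 - (54.233008)) = 1.858487; f(s_2) = -7.360367
s_3 = 1.858487 - (-7.360367)·(1.858487 - 1.390000)/(-7.360367 - (-11.754481)) = 2.643227; f(s_3) = 5.794249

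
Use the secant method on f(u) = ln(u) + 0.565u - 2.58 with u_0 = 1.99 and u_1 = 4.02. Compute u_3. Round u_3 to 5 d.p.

f(u_0) = -0.767515, f(u_1) = 1.082582
u_2 = 4.020000 - (1.082582)·(4.020000 - 1.990000)/(1.082582 - (-0.767515)) = 2.832148; f(u_2) = 0.061199
u_3 = 2.832148 - (0.061199)·(2.832148 - 4.020000)/(0.061199 - (1.082582)) = 2.760974; f(u_3) = -0.004466

2.76097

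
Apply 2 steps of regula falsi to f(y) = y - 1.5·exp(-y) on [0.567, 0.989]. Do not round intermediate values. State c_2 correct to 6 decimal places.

False-position update: c = (a·f(b) − b·f(a))/(f(b) − f(a)); replace the endpoint whose sign matches f(c).
f(0.567000) = -0.283837, f(0.989000) = 0.431077
step 1: c = 0.734543, f(c) = 0.014957 > 0 → new bracket [0.567000, 0.734543]
step 2: c = 0.726157, f(c) = 0.000510 > 0 → new bracket [0.567000, 0.726157]

0.726157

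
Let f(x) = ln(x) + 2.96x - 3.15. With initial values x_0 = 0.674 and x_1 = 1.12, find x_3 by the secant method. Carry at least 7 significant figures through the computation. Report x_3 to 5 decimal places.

f(x_0) = -1.549485, f(x_1) = 0.278529
x_2 = 1.120000 - (0.278529)·(1.120000 - 0.674000)/(0.278529 - (-1.549485)) = 1.052044; f(x_2) = 0.014787
x_3 = 1.052044 - (0.014787)·(1.052044 - 1.120000)/(0.014787 - (0.278529)) = 1.048234; f(x_3) = -0.000119

1.04823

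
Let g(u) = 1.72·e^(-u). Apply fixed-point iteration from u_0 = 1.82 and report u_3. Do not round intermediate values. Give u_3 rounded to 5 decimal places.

u_1 = g(1.820000) = 0.278684
u_2 = g(0.278684) = 1.301660
u_3 = g(1.301660) = 0.467977

0.46798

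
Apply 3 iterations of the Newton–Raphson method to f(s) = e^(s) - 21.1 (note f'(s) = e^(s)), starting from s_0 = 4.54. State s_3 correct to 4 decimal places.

3.0689

s_0 = 4.540000: f = 72.590800, f' = 93.690800 → s_1 = 4.540000 - (72.590800)/(93.690800) = 3.765209
s_1 = 3.765209: f = 22.072723, f' = 43.172723 → s_2 = 3.765209 - (22.072723)/(43.172723) = 3.253943
s_2 = 3.253943: f = 4.792242, f' = 25.892242 → s_3 = 3.253943 - (4.792242)/(25.892242) = 3.068859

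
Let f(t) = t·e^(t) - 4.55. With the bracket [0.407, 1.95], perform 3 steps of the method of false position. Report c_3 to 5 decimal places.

f(0.407000) = -3.938562, f(1.950000) = 9.155941
step 1: c = 0.871103, f(c) = -2.468459 < 0 → new bracket [0.871103, 1.950000]
step 2: c = 1.100209, f(c) = -1.244101 < 0 → new bracket [1.100209, 1.950000]
step 3: c = 1.201865, f(c) = -0.552222 < 0 → new bracket [1.201865, 1.950000]

1.20186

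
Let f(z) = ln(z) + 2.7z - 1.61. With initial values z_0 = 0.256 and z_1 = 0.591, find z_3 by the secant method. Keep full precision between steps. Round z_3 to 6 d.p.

Secant update: z_(k+1) = z_k − f(z_k)·(z_k − z_(k-1))/(f(z_k) − f(z_(k-1))).
f(z_0) = -2.281378, f(z_1) = -0.540239
z_2 = 0.591000 - (-0.540239)·(0.591000 - 0.256000)/(-0.540239 - (-2.281378)) = 0.694944; f(z_2) = -0.097577
z_3 = 0.694944 - (-0.097577)·(0.694944 - 0.591000)/(-0.097577 - (-0.540239)) = 0.717856; f(z_3) = -0.003275

0.717856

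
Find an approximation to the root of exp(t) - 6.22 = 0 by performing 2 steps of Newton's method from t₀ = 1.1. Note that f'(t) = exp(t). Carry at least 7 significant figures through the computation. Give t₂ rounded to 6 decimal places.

1.880318

t_0 = 1.100000: f = -3.215834, f' = 3.004166 → t_1 = 1.100000 - (-3.215834)/(3.004166) = 2.170458
t_1 = 2.170458: f = 2.542297, f' = 8.762297 → t_2 = 2.170458 - (2.542297)/(8.762297) = 1.880318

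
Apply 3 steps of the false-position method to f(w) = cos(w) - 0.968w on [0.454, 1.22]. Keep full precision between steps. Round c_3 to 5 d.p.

f(0.454000) = 0.459228, f(1.220000) = -0.837314
step 1: c = 0.725313, f(c) = 0.046189 > 0 → new bracket [0.725313, 1.220000]
step 2: c = 0.751175, f(c) = 0.003750 > 0 → new bracket [0.751175, 1.220000]
step 3: c = 0.753265, f(c) = 0.000298 > 0 → new bracket [0.753265, 1.220000]

0.75327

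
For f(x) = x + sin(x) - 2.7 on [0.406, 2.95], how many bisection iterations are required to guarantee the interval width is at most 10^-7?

25

Initial width b − a = 2.95 − 0.406 = 2.544000.
After n steps the width is (b−a)/2^n; need (b−a)/2^n ≤ 10^-7.
So n ≥ log₂(2.544000/10^-7) = log₂(25440000.0000) ≈ 24.6006.
Hence n = 25.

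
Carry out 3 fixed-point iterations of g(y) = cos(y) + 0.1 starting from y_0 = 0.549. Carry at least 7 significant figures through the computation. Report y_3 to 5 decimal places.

y_1 = g(0.549000) = 0.953047
y_2 = g(0.953047) = 0.679202
y_3 = g(0.679202) = 0.878074

0.87807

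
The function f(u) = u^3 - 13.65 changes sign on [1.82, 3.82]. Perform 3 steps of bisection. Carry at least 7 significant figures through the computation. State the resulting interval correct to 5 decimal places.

[2.32000, 2.57000]

f(1.820000) = -7.621432, f(3.820000) = 42.092968 (opposite signs)
step 1: m = 2.820000, f(m) = 8.775768 > 0 → root in [1.820000, 2.820000]
step 2: m = 2.320000, f(m) = -1.162832 < 0 → root in [2.320000, 2.820000]
step 3: m = 2.570000, f(m) = 3.324593 > 0 → root in [2.320000, 2.570000]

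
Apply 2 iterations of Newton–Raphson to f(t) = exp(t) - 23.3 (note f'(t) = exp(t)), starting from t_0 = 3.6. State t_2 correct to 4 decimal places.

3.1522

t_0 = 3.600000: f = 13.298234, f' = 36.598234 → t_1 = 3.600000 - (13.298234)/(36.598234) = 3.236643
t_1 = 3.236643: f = 2.148142, f' = 25.448142 → t_2 = 3.236643 - (2.148142)/(25.448142) = 3.152230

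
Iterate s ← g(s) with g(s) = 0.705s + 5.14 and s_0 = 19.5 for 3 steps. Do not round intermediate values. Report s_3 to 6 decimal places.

18.151260

s_1 = g(19.500000) = 18.887500
s_2 = g(18.887500) = 18.455687
s_3 = g(18.455687) = 18.151260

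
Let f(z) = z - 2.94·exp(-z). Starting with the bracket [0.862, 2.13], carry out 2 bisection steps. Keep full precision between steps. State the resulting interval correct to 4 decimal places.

[0.8620, 1.1790]

f(0.862000) = -0.379611, f(2.130000) = 1.780618 (opposite signs)
step 1: m = 1.496000, f(m) = 0.837368 > 0 → root in [0.862000, 1.496000]
step 2: m = 1.179000, f(m) = 0.274697 > 0 → root in [0.862000, 1.179000]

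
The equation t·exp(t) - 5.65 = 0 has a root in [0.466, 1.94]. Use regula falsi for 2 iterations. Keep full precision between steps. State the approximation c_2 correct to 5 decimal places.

1.26817

f(0.466000) = -4.907379, f(1.940000) = 7.849977
step 1: c = 1.033004, f(c) = -2.747780 < 0 → new bracket [1.033004, 1.940000]
step 2: c = 1.268170, f(c) = -1.142492 < 0 → new bracket [1.268170, 1.940000]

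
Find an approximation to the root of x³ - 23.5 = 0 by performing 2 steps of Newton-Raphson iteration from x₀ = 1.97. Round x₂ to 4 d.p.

Newton update: x ← x − f(x)/f'(x).
f'(x) = 3x²
x_0 = 1.970000: f = -15.854627, f' = 11.642700 → x_1 = 1.970000 - (-15.854627)/(11.642700) = 3.331765
x_1 = 3.331765: f = 13.484800, f' = 33.301984 → x_2 = 3.331765 - (13.484800)/(33.301984) = 2.926841

2.9268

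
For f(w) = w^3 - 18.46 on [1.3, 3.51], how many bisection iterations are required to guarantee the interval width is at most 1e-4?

Initial width b − a = 3.51 − 1.3 = 2.210000.
After n steps the width is (b−a)/2^n; need (b−a)/2^n ≤ 1e-4.
So n ≥ log₂(2.210000/1e-4) = log₂(22100.0000) ≈ 14.4318.
Hence n = 15.

15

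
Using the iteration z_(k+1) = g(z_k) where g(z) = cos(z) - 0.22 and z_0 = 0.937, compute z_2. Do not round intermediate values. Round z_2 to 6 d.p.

z_1 = g(0.937000) = 0.372208
z_2 = g(0.372208) = 0.711527

0.711527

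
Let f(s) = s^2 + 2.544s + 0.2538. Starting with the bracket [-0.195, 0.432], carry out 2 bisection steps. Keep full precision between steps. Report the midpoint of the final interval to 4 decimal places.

-0.1166

f(-0.195000) = -0.204255, f(0.432000) = 1.539432 (opposite signs)
step 1: m = 0.118500, f(m) = 0.569306 > 0 → root in [-0.195000, 0.118500]
step 2: m = -0.038250, f(m) = 0.157955 > 0 → root in [-0.195000, -0.038250]
Midpoint of [-0.195000, -0.038250] = -0.116625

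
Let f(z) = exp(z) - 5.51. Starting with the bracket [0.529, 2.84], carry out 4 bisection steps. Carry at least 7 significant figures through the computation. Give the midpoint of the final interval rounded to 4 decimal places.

f(0.529000) = -3.812766, f(2.840000) = 11.605766 (opposite signs)
step 1: m = 1.684500, f(m) = -0.120245 < 0 → root in [1.684500, 2.840000]
step 2: m = 2.262250, f(m) = 4.094675 > 0 → root in [1.684500, 2.262250]
step 3: m = 1.973375, f(m) = 1.684918 > 0 → root in [1.684500, 1.973375]
step 4: m = 1.828937, f(m) = 0.717267 > 0 → root in [1.684500, 1.828937]
Midpoint of [1.684500, 1.828937] = 1.756719

1.7567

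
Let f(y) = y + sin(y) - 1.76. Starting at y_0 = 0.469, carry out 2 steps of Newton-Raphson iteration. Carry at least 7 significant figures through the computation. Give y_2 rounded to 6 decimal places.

f'(y) = 1 + cos(y)
y_0 = 0.469000: f = -0.839006, f' = 1.892021 → y_1 = 0.469000 - (-0.839006)/(1.892021) = 0.912444
y_1 = 0.912444: f = -0.056554, f' = 1.611814 → y_2 = 0.912444 - (-0.056554)/(1.611814) = 0.947532

0.947532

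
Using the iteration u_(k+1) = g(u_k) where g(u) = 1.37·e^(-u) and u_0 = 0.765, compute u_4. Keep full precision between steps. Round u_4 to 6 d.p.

u_1 = g(0.765000) = 0.637507
u_2 = g(0.637507) = 0.724193
u_3 = g(0.724193) = 0.664060
u_4 = g(0.664060) = 0.705217

0.705217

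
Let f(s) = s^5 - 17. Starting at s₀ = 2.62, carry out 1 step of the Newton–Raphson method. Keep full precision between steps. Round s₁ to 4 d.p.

2.1682

Newton update: s ← s − f(s)/f'(s).
f'(s) = 5s⁴
s_0 = 2.620000: f = 106.454367, f' = 235.599937 → s_1 = 2.620000 - (106.454367)/(235.599937) = 2.168156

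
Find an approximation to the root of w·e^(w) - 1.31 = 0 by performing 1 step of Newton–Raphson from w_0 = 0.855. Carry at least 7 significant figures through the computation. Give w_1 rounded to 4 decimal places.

f'(w) = (w + 1)·e^(w)
w_0 = 0.855000: f = 0.700425, f' = 4.361799 → w_1 = 0.855000 - (0.700425)/(4.361799) = 0.694418

0.6944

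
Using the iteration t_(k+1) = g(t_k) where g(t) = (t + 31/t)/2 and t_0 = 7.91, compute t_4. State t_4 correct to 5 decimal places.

5.56776

t_1 = g(7.910000) = 5.914545
t_2 = g(5.914545) = 5.577931
t_3 = g(5.577931) = 5.567774
t_4 = g(5.567774) = 5.567764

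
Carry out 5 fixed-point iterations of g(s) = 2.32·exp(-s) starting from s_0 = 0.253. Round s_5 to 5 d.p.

1.43994

s_1 = g(0.253000) = 1.801405
s_2 = g(1.801405) = 0.382955
s_3 = g(0.382955) = 1.581877
s_4 = g(1.581877) = 0.476966
s_5 = g(0.476966) = 1.439940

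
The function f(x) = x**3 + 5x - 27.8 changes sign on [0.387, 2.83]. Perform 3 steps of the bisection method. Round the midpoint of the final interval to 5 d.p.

f(0.387000) = -25.807039, f(2.830000) = 9.015187 (opposite signs)
step 1: m = 1.608500, f(m) = -15.595873 < 0 → root in [1.608500, 2.830000]
step 2: m = 2.219250, f(m) = -5.773787 < 0 → root in [2.219250, 2.830000]
step 3: m = 2.524625, f(m) = 0.914407 > 0 → root in [2.219250, 2.524625]
Midpoint of [2.219250, 2.524625] = 2.371938

2.37194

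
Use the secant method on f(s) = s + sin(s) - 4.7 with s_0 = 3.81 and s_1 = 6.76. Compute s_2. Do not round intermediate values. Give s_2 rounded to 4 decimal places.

Secant update: s_(k+1) = s_k − f(s_k)·(s_k − s_(k-1))/(f(s_k) − f(s_(k-1))).
f(s_0) = -1.509737, f(s_1) = 2.518951
s_2 = 6.760000 - (2.518951)·(6.760000 - 3.810000)/(2.518951 - (-1.509737)) = 4.915502; f(s_2) = -0.763941

4.9155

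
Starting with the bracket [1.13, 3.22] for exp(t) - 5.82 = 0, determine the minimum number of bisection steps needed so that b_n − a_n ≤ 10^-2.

8

Initial width b − a = 3.22 − 1.13 = 2.090000.
After n steps the width is (b−a)/2^n; need (b−a)/2^n ≤ 10^-2.
So n ≥ log₂(2.090000/10^-2) = log₂(209.0000) ≈ 7.7074.
Hence n = 8.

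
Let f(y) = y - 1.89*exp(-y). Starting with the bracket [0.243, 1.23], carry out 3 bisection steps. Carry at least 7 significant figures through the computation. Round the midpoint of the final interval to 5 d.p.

f(0.243000) = -1.239273, f(1.230000) = 0.677567 (opposite signs)
step 1: m = 0.736500, f(m) = -0.168407 < 0 → root in [0.736500, 1.230000]
step 2: m = 0.983250, f(m) = 0.276214 > 0 → root in [0.736500, 0.983250]
step 3: m = 0.859875, f(m) = 0.059999 > 0 → root in [0.736500, 0.859875]
Midpoint of [0.736500, 0.859875] = 0.798187

0.79819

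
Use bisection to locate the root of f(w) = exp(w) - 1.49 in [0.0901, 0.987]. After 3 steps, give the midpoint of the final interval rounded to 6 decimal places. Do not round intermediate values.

f(0.090100) = -0.395716, f(0.987000) = 1.193173 (opposite signs)
step 1: m = 0.538550, f(m) = 0.223520 > 0 → root in [0.090100, 0.538550]
step 2: m = 0.314325, f(m) = -0.120665 < 0 → root in [0.314325, 0.538550]
step 3: m = 0.426437, f(m) = 0.041791 > 0 → root in [0.314325, 0.426437]
Midpoint of [0.314325, 0.426437] = 0.370381

0.370381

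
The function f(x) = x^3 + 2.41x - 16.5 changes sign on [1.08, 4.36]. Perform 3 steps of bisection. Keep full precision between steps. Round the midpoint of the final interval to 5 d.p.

2.10500

f(1.080000) = -12.637488, f(4.360000) = 76.889456 (opposite signs)
step 1: m = 2.720000, f(m) = 10.178848 > 0 → root in [1.080000, 2.720000]
step 2: m = 1.900000, f(m) = -5.062000 < 0 → root in [1.900000, 2.720000]
step 3: m = 2.310000, f(m) = 1.393491 > 0 → root in [1.900000, 2.310000]
Midpoint of [1.900000, 2.310000] = 2.105000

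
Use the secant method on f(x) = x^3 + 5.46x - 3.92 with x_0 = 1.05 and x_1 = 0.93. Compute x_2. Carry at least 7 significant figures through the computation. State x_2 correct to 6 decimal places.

f(x_0) = 2.970625, f(x_1) = 1.962157
x_2 = 0.930000 - (1.962157)·(0.930000 - 1.050000)/(1.962157 - (2.970625)) = 0.696518; f(x_2) = 0.220897

0.696518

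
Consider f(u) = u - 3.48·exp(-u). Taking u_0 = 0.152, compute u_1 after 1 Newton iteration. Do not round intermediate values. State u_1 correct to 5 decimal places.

0.86323

f'(u) = 1 + 3.48·exp(-u)
u_0 = 0.152000: f = -2.837279, f' = 3.989279 → u_1 = 0.152000 - (-2.837279)/(3.989279) = 0.863226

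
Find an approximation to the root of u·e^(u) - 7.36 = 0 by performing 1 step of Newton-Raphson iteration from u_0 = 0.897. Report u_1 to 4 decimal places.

Newton update: u ← u − f(u)/f'(u).
f'(u) = (u + 1)·e^(u)
u_0 = 0.897000: f = -5.160345, f' = 4.651890 → u_1 = 0.897000 - (-5.160345)/(4.651890) = 2.006301

2.0063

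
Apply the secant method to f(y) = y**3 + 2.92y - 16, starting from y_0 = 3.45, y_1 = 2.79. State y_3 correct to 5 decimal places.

f(y_0) = 35.137625, f(y_1) = 13.864439
y_2 = 2.790000 - (13.864439)·(2.790000 - 3.450000)/(13.864439 - (35.137625)) = 2.359856; f(y_2) = 4.032633
y_3 = 2.359856 - (4.032633)·(2.359856 - 2.790000)/(4.032633 - (13.864439)) = 2.183428; f(y_3) = 0.784784

2.18343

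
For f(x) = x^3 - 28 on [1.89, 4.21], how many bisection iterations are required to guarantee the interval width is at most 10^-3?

12

Initial width b − a = 4.21 − 1.89 = 2.320000.
After n steps the width is (b−a)/2^n; need (b−a)/2^n ≤ 10^-3.
So n ≥ log₂(2.320000/10^-3) = log₂(2320.0000) ≈ 11.1799.
Hence n = 12.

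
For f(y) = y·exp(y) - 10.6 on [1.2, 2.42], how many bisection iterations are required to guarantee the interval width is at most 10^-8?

Initial width b − a = 2.42 − 1.2 = 1.220000.
After n steps the width is (b−a)/2^n; need (b−a)/2^n ≤ 10^-8.
So n ≥ log₂(1.220000/10^-8) = log₂(122000000.0000) ≈ 26.8623.
Hence n = 27.

27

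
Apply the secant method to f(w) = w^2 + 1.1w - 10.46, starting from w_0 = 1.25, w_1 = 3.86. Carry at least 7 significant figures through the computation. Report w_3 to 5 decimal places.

2.68965

f(w_0) = -7.522500, f(w_1) = 8.685600
w_2 = 3.860000 - (8.685600)·(3.860000 - 1.250000)/(8.685600 - (-7.522500)) = 2.461353; f(w_2) = -1.694255
w_3 = 2.461353 - (-1.694255)·(2.461353 - 3.860000)/(-1.694255 - (8.685600)) = 2.689647; f(w_3) = -0.267185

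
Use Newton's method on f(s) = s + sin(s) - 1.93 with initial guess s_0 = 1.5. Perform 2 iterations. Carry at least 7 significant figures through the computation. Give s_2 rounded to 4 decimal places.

f'(s) = 1 + cos(s)
s_0 = 1.500000: f = 0.567495, f' = 1.070737 → s_1 = 1.500000 - (0.567495)/(1.070737) = 0.969996
s_1 = 0.969996: f = -0.135121, f' = 1.565303 → s_2 = 0.969996 - (-0.135121)/(1.565303) = 1.056318

1.0563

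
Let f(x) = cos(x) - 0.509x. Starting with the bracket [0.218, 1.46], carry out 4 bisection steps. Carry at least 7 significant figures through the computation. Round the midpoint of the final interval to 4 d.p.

1.0331

f(0.218000) = 0.865370, f(1.460000) = -0.632570 (opposite signs)
step 1: m = 0.839000, f(m) = 0.241156 > 0 → root in [0.839000, 1.460000]
step 2: m = 1.149500, f(m) = -0.176152 < 0 → root in [0.839000, 1.149500]
step 3: m = 0.994250, f(m) = 0.039059 > 0 → root in [0.994250, 1.149500]
step 4: m = 1.071875, f(m) = -0.067106 < 0 → root in [0.994250, 1.071875]
Midpoint of [0.994250, 1.071875] = 1.033062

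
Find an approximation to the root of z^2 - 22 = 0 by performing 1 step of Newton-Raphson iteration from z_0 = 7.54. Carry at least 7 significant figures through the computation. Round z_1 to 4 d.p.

f'(z) = 2z
z_0 = 7.540000: f = 34.851600, f' = 15.080000 → z_1 = 7.540000 - (34.851600)/(15.080000) = 5.228886

5.2289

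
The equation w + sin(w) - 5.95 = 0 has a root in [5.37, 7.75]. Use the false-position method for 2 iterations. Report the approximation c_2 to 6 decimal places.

f(5.370000) = -1.371455, f(7.750000) = 2.794599
step 1: c = 6.153490, f(c) = 0.074158 > 0 → new bracket [5.370000, 6.153490]
step 2: c = 6.113298, f(c) = -0.005773 < 0 → new bracket [6.113298, 6.153490]

6.113298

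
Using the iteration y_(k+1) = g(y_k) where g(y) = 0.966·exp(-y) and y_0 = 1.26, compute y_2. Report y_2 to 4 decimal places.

y_1 = g(1.260000) = 0.274010
y_2 = g(0.274010) = 0.734474

0.7345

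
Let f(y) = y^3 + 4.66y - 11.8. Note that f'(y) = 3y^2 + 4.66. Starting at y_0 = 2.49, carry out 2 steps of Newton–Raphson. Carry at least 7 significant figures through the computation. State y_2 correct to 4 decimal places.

1.6365

Newton update: y ← y − f(y)/f'(y).
y_0 = 2.490000: f = 15.241649, f' = 23.260300 → y_1 = 2.490000 - (15.241649)/(23.260300) = 1.834735
y_1 = 1.834735: f = 2.926054, f' = 14.758763 → y_2 = 1.834735 - (2.926054)/(14.758763) = 1.636477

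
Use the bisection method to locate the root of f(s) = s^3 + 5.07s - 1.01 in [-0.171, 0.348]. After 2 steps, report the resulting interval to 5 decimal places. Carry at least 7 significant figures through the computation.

f(-0.171000) = -1.881970, f(0.348000) = 0.796504 (opposite signs)
step 1: m = 0.088500, f(m) = -0.560612 < 0 → root in [0.088500, 0.348000]
step 2: m = 0.218250, f(m) = 0.106923 > 0 → root in [0.088500, 0.218250]

[0.08850, 0.21825]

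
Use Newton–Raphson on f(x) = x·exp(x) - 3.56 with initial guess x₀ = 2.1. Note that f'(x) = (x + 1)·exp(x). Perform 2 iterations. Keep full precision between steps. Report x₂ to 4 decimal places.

x_0 = 2.100000: f = 13.588957, f' = 25.315127 → x_1 = 2.100000 - (13.588957)/(25.315127) = 1.563208
x_1 = 1.563208: f = 3.902930, f' = 12.237043 → x_2 = 1.563208 - (3.902930)/(12.237043) = 1.244264

1.2443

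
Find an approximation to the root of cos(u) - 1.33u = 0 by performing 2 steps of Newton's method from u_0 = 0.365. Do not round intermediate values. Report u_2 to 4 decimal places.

f'(u) = -sin(u) - 1.33
u_0 = 0.365000: f = 0.448674, f' = -1.686949 → u_1 = 0.365000 - (0.448674)/(-1.686949) = 0.630968
u_1 = 0.630968: f = -0.031730, f' = -1.919926 → u_2 = 0.630968 - (-0.031730)/(-1.919926) = 0.614441

0.6144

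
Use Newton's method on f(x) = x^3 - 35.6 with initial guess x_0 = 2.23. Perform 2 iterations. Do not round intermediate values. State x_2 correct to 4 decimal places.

f'(x) = 3x^2
x_0 = 2.230000: f = -24.510433, f' = 14.918700 → x_1 = 2.230000 - (-24.510433)/(14.918700) = 3.872934
x_1 = 3.872934: f = 22.492510, f' = 44.998843 → x_2 = 3.872934 - (22.492510)/(44.998843) = 3.373087

3.3731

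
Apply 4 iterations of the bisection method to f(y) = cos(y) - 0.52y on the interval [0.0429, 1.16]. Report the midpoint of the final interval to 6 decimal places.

0.985453

f(0.042900) = 0.976772, f(1.160000) = -0.203860 (opposite signs)
step 1: m = 0.601450, f(m) = 0.511762 > 0 → root in [0.601450, 1.160000]
step 2: m = 0.880725, f(m) = 0.178615 > 0 → root in [0.880725, 1.160000]
step 3: m = 1.020363, f(m) = -0.007531 < 0 → root in [0.880725, 1.020363]
step 4: m = 0.950544, f(m) = 0.086958 > 0 → root in [0.950544, 1.020363]
Midpoint of [0.950544, 1.020363] = 0.985453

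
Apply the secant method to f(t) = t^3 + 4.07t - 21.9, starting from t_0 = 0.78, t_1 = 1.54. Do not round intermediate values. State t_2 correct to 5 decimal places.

2.99190

f(t_0) = -18.250848, f(t_1) = -11.979936
t_2 = 1.540000 - (-11.979936)·(1.540000 - 0.780000)/(-11.979936 - (-18.250848)) = 2.991902; f(t_2) = 17.058993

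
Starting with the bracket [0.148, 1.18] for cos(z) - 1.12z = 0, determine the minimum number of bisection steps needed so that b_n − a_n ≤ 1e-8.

27

Initial width b − a = 1.18 − 0.148 = 1.032000.
After n steps the width is (b−a)/2^n; need (b−a)/2^n ≤ 1e-8.
So n ≥ log₂(1.032000/1e-8) = log₂(103200000.0000) ≈ 26.6209.
Hence n = 27.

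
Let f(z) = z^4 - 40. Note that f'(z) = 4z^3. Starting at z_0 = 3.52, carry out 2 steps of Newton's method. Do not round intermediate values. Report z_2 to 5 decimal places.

z_0 = 3.520000: f = 113.522012, f' = 174.456832 → z_1 = 3.520000 - (113.522012)/(174.456832) = 2.869283
z_1 = 2.869283: f = 27.778755, f' = 94.488767 → z_2 = 2.869283 - (27.778755)/(94.488767) = 2.575293

2.57529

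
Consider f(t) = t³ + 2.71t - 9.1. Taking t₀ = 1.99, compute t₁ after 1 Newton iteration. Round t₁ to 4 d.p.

1.7040

f'(t) = 3t² + 2.71
t_0 = 1.990000: f = 4.173499, f' = 14.590300 → t_1 = 1.990000 - (4.173499)/(14.590300) = 1.703954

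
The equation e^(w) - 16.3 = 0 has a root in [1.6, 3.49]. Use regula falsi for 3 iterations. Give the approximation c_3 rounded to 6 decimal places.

2.748111

f(1.600000) = -11.346968, f(3.490000) = 16.485948
step 1: c = 2.370518, f(c) = -5.597063 < 0 → new bracket [2.370518, 3.490000]
step 2: c = 2.654257, f(c) = -2.085577 < 0 → new bracket [2.654257, 3.490000]
step 3: c = 2.748111, f(c) = -0.686892 < 0 → new bracket [2.748111, 3.490000]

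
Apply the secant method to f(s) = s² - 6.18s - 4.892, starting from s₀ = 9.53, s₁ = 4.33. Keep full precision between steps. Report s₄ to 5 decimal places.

f(s_0) = 27.033500, f(s_1) = -12.902500
s_2 = 4.330000 - (-12.902500)·(4.330000 - 9.530000)/(-12.902500 - (27.033500)) = 6.010013; f(s_2) = -5.913624
s_3 = 6.010013 - (-5.913624)·(6.010013 - 4.330000)/(-5.913624 - (-12.902500)) = 7.431553; f(s_3) = 4.408981
s_4 = 7.431553 - (4.408981)·(7.431553 - 6.010013)/(4.408981 - (-5.913624)) = 6.824386; f(s_4) = -0.494460

6.82439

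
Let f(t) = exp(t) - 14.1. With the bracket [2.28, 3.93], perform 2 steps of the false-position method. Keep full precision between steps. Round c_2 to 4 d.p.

f(2.280000) = -4.323320, f(3.930000) = 36.806978
step 1: c = 2.453436, f(c) = -2.471766 < 0 → new bracket [2.453436, 3.930000]
step 2: c = 2.546355, f(c) = -1.339499 < 0 → new bracket [2.546355, 3.930000]

2.5464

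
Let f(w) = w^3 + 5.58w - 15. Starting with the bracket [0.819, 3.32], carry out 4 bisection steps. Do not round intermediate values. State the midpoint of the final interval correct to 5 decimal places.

1.67872

f(0.819000) = -9.880627, f(3.320000) = 40.119968 (opposite signs)
step 1: m = 2.069500, f(m) = 5.411127 > 0 → root in [0.819000, 2.069500]
step 2: m = 1.444250, f(m) = -3.928584 < 0 → root in [1.444250, 2.069500]
step 3: m = 1.756875, f(m) = 0.226150 > 0 → root in [1.444250, 1.756875]
step 4: m = 1.600562, f(m) = -1.968540 < 0 → root in [1.600562, 1.756875]
Midpoint of [1.600562, 1.756875] = 1.678719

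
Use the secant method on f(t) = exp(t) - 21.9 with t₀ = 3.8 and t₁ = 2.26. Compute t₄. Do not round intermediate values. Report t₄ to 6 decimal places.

3.065625

Secant update: t_(k+1) = t_k − f(t_k)·(t_k − t_(k-1))/(f(t_k) − f(t_(k-1))).
f(t_0) = 22.801184, f(t_1) = -12.316911
t_2 = 2.260000 - (-12.316911)·(2.260000 - 3.800000)/(-12.316911 - (22.801184)) = 2.800122; f(t_2) = -5.453353
t_3 = 2.800122 - (-5.453353)·(2.800122 - 2.260000)/(-5.453353 - (-12.316911)) = 3.229268; f(t_3) = 3.361170
t_4 = 3.229268 - (3.361170)·(3.229268 - 2.800122)/(3.361170 - (-5.453353)) = 3.065625; f(t_4) = -0.452129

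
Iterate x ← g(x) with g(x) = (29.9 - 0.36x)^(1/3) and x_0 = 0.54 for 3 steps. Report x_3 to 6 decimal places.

3.065121

x_1 = g(0.540000) = 3.097035
x_2 = g(3.097035) = 3.064708
x_3 = g(3.064708) = 3.065121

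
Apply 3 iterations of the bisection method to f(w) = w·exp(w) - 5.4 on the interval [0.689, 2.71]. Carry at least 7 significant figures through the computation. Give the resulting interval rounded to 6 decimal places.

[1.194250, 1.446875]

f(0.689000) = -4.027703, f(2.710000) = 35.329337 (opposite signs)
step 1: m = 1.699500, f(m) = 3.898323 > 0 → root in [0.689000, 1.699500]
step 2: m = 1.194250, f(m) = -1.457684 < 0 → root in [1.194250, 1.699500]
step 3: m = 1.446875, f(m) = 0.748948 > 0 → root in [1.194250, 1.446875]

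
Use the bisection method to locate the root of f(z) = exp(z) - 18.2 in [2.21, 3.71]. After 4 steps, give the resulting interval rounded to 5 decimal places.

f(2.210000) = -9.084284, f(3.710000) = 22.653807 (opposite signs)
step 1: m = 2.960000, f(m) = 1.097972 > 0 → root in [2.210000, 2.960000]
step 2: m = 2.585000, f(m) = -4.936711 < 0 → root in [2.585000, 2.960000]
step 3: m = 2.772500, f(m) = -2.201419 < 0 → root in [2.772500, 2.960000]
step 4: m = 2.866250, f(m) = -0.628997 < 0 → root in [2.866250, 2.960000]

[2.86625, 2.96000]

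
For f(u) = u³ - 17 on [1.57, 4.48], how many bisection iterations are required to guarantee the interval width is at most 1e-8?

29

Initial width b − a = 4.48 − 1.57 = 2.910000.
After n steps the width is (b−a)/2^n; need (b−a)/2^n ≤ 1e-8.
So n ≥ log₂(2.910000/1e-8) = log₂(291000000.0000) ≈ 28.1164.
Hence n = 29.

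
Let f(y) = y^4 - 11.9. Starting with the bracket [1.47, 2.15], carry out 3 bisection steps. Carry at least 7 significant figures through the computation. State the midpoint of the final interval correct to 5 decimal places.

1.85250

f(1.470000) = -7.230511, f(2.150000) = 9.467506 (opposite signs)
step 1: m = 1.810000, f(m) = -1.167169 < 0 → root in [1.810000, 2.150000]
step 2: m = 1.980000, f(m) = 3.469536 > 0 → root in [1.810000, 1.980000]
step 3: m = 1.895000, f(m) = 0.995461 > 0 → root in [1.810000, 1.895000]
Midpoint of [1.810000, 1.895000] = 1.852500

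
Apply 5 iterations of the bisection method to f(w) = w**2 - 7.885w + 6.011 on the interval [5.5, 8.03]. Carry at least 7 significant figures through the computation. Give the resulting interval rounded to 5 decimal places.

f(5.500000) = -7.106500, f(8.030000) = 7.175350 (opposite signs)
step 1: m = 6.765000, f(m) = -1.565800 < 0 → root in [6.765000, 8.030000]
step 2: m = 7.397500, f(m) = 2.404719 > 0 → root in [6.765000, 7.397500]
step 3: m = 7.081250, f(m) = 0.319445 > 0 → root in [6.765000, 7.081250]
step 4: m = 6.923125, f(m) = -0.648181 < 0 → root in [6.923125, 7.081250]
step 5: m = 7.002187, f(m) = -0.170619 < 0 → root in [7.002187, 7.081250]

[7.00219, 7.08125]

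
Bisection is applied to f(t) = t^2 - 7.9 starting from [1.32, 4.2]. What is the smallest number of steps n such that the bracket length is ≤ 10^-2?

9

Initial width b − a = 4.2 − 1.32 = 2.880000.
After n steps the width is (b−a)/2^n; need (b−a)/2^n ≤ 10^-2.
So n ≥ log₂(2.880000/10^-2) = log₂(288.0000) ≈ 8.1699.
Hence n = 9.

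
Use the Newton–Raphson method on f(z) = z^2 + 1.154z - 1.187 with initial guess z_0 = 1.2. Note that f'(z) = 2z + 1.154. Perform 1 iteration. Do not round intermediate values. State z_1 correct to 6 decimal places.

z_0 = 1.200000: f = 1.637800, f' = 3.554000 → z_1 = 1.200000 - (1.637800)/(3.554000) = 0.739167

0.739167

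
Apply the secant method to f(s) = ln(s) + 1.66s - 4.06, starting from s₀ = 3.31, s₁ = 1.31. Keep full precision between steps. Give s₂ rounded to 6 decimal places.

Secant update: s_(k+1) = s_k − f(s_k)·(s_k − s_(k-1))/(f(s_k) − f(s_(k-1))).
f(s_0) = 2.631548, f(s_1) = -1.615373
s_2 = 1.310000 - (-1.615373)·(1.310000 - 3.310000)/(-1.615373 - (2.631548)) = 2.070727; f(s_2) = 0.105306

2.070727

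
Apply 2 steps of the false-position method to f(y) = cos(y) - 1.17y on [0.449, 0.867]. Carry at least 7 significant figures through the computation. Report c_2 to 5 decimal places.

0.66958

False-position update: c = (a·f(b) − b·f(a))/(f(b) − f(a)); replace the endpoint whose sign matches f(c).
f(0.449000) = 0.375552, f(0.867000) = -0.367273
step 1: c = 0.660329, f(c) = 0.017205 > 0 → new bracket [0.660329, 0.867000]
step 2: c = 0.669578, f(c) = 0.000678 > 0 → new bracket [0.669578, 0.867000]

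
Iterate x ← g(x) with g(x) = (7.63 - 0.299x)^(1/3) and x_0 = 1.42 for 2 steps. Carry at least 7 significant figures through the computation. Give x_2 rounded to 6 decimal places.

1.917701

x_1 = g(1.420000) = 1.931463
x_2 = g(1.931463) = 1.917701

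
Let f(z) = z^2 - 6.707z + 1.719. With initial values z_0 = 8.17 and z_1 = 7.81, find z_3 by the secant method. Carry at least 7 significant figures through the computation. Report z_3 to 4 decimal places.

f(z_0) = 13.671710, f(z_1) = 10.333430
z_2 = 7.810000 - (10.333430)·(7.810000 - 8.170000)/(10.333430 - (13.671710)) = 6.695643; f(z_2) = 1.642959
z_3 = 6.695643 - (1.642959)·(6.695643 - 7.810000)/(1.642959 - (10.333430)) = 6.484971; f(z_3) = 0.279147

6.4850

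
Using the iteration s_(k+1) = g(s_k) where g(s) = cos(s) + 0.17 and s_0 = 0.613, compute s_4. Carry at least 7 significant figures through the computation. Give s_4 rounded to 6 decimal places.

0.774605

s_1 = g(0.613000) = 0.987926
s_2 = g(0.987926) = 0.720423
s_3 = g(0.720423) = 0.921527
s_4 = g(0.921527) = 0.774605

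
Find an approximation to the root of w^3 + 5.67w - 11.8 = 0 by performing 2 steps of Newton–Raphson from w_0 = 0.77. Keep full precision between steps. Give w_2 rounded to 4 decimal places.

1.5090

Newton update: w ← w − f(w)/f'(w).
f'(w) = 3w^2 + 5.67
w_0 = 0.770000: f = -6.977567, f' = 7.448700 → w_1 = 0.770000 - (-6.977567)/(7.448700) = 1.706750
w_1 = 1.706750: f = 2.849022, f' = 14.408983 → w_2 = 1.706750 - (2.849022)/(14.408983) = 1.509024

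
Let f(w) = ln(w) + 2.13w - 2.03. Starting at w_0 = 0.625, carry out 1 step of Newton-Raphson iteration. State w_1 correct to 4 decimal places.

0.9383

Newton update: w ← w − f(w)/f'(w).
f'(w) = 1/w + 2.13
w_0 = 0.625000: f = -1.168754, f' = 3.730000 → w_1 = 0.625000 - (-1.168754)/(3.730000) = 0.938339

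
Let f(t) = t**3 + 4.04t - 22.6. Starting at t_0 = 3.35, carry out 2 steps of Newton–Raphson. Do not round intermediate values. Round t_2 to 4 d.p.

2.3737

f'(t) = 3t**2 + 4.04
t_0 = 3.350000: f = 28.529375, f' = 37.707500 → t_1 = 3.350000 - (28.529375)/(37.707500) = 2.593403
t_1 = 2.593403: f = 5.319904, f' = 24.217220 → t_2 = 2.593403 - (5.319904)/(24.217220) = 2.373729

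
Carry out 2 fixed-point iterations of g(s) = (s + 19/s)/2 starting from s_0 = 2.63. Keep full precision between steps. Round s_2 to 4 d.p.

4.3917

s_1 = g(2.630000) = 4.927167
s_2 = g(4.927167) = 4.391669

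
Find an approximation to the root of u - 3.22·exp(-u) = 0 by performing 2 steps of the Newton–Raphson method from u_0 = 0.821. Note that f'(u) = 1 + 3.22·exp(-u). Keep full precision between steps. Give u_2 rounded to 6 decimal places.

1.086365

Newton update: u ← u − f(u)/f'(u).
u_0 = 0.821000: f = -0.595772, f' = 2.416772 → u_1 = 0.821000 - (-0.595772)/(2.416772) = 1.067516
u_1 = 1.067516: f = -0.039719, f' = 2.107235 → u_2 = 1.067516 - (-0.039719)/(2.107235) = 1.086365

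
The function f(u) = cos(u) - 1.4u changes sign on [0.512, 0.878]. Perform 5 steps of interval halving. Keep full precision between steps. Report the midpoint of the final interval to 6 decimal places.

0.597781

f(0.512000) = 0.154966, f(0.878000) = -0.590509 (opposite signs)
step 1: m = 0.695000, f(m) = -0.204946 < 0 → root in [0.512000, 0.695000]
step 2: m = 0.603500, f(m) = -0.021546 < 0 → root in [0.512000, 0.603500]
step 3: m = 0.557750, f(m) = 0.067598 > 0 → root in [0.557750, 0.603500]
step 4: m = 0.580625, f(m) = 0.023245 > 0 → root in [0.580625, 0.603500]
step 5: m = 0.592062, f(m) = 0.000904 > 0 → root in [0.592062, 0.603500]
Midpoint of [0.592062, 0.603500] = 0.597781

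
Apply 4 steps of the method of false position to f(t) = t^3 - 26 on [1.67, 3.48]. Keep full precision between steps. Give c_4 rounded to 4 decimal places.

f(1.670000) = -21.342537, f(3.480000) = 16.144192
step 1: c = 2.700498, f(c) = -6.306111 < 0 → new bracket [2.700498, 3.480000]
step 2: c = 2.919454, f(c) = -1.116882 < 0 → new bracket [2.919454, 3.480000]
step 3: c = 2.955724, f(c) = -0.177895 < 0 → new bracket [2.955724, 3.480000]
step 4: c = 2.961438, f(c) = -0.027845 < 0 → new bracket [2.961438, 3.480000]

2.9614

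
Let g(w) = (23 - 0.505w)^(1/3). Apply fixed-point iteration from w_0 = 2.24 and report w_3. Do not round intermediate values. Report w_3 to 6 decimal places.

w_1 = g(2.240000) = 2.796458
w_2 = g(2.796458) = 2.784428
w_3 = g(2.784428) = 2.784690

2.784690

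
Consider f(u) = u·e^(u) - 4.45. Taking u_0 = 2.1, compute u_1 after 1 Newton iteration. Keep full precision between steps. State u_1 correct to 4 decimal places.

f'(u) = (u + 1)·e^(u)
u_0 = 2.100000: f = 12.698957, f' = 25.315127 → u_1 = 2.100000 - (12.698957)/(25.315127) = 1.598365

1.5984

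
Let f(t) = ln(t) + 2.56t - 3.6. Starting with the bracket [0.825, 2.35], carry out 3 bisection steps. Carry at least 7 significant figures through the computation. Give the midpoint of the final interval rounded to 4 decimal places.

f(0.825000) = -1.680372, f(2.350000) = 3.270415 (opposite signs)
step 1: m = 1.587500, f(m) = 0.926160 > 0 → root in [0.825000, 1.587500]
step 2: m = 1.206250, f(m) = -0.324484 < 0 → root in [1.206250, 1.587500]
step 3: m = 1.396875, f(m) = 0.310238 > 0 → root in [1.206250, 1.396875]
Midpoint of [1.206250, 1.396875] = 1.301562

1.3016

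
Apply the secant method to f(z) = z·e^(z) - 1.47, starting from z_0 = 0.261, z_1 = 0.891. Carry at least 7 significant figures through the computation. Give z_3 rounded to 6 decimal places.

Secant update: z_(k+1) = z_k − f(z_k)·(z_k − z_(k-1))/(f(z_k) − f(z_(k-1))).
f(z_0) = -1.131163, f(z_1) = 0.701871
z_2 = 0.891000 - (0.701871)·(0.891000 - 0.261000)/(0.701871 - (-1.131163)) = 0.649772; f(z_2) = -0.225619
z_3 = 0.649772 - (-0.225619)·(0.649772 - 0.891000)/(-0.225619 - (0.701871)) = 0.708453; f(z_3) = -0.031242

0.708453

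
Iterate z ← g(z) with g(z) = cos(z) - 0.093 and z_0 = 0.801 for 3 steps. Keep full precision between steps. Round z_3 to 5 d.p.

z_1 = g(0.801000) = 0.602989
z_2 = g(0.602989) = 0.730644
z_3 = g(0.730644) = 0.651745

0.65174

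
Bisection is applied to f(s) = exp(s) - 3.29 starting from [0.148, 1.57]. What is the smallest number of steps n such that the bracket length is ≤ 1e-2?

Initial width b − a = 1.57 − 0.148 = 1.422000.
After n steps the width is (b−a)/2^n; need (b−a)/2^n ≤ 1e-2.
So n ≥ log₂(1.422000/1e-2) = log₂(142.2000) ≈ 7.1518.
Hence n = 8.

8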